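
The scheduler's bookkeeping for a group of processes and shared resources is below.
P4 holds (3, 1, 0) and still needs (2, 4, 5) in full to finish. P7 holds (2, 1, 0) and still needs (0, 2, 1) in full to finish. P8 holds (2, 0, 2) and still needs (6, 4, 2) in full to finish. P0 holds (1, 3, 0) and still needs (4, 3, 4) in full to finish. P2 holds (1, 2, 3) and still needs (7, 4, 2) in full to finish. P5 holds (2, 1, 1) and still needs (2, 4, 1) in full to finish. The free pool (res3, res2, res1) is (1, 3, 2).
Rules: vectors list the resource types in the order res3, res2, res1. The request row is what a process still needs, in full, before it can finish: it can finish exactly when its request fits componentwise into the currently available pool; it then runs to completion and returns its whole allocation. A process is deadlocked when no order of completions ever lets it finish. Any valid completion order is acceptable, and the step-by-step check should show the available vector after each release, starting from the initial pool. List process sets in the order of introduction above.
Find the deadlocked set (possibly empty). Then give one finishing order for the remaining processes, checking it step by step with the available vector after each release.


The deadlocked set is P4, P8, P0 and P2.
Key observation: after P7, P5 the pool peaks at (5, 5, 3), and each blocked process is short somewhere: P4 on res1; P8 on res3; P0 on res1; P2 on res3.
One completion order for the rest: P7, P5. Step-by-step check:
  pool = (1, 3, 2)
  P7: need (0, 2, 1) fits (1, 3, 2); releases (2, 1, 0), pool now (3, 4, 2)
  P5: need (2, 4, 1) fits (3, 4, 2); releases (2, 1, 1), pool now (5, 5, 3)
None of the blocked processes ever fits:
  P4 cannot run: need (2, 4, 5) vs free (5, 5, 3) (insufficient res1)
  P8 cannot run: need (6, 4, 2) vs free (5, 5, 3) (insufficient res3)
  P0 cannot run: need (4, 3, 4) vs free (5, 5, 3) (insufficient res1)
  P2 cannot run: need (7, 4, 2) vs free (5, 5, 3) (insufficient res3)


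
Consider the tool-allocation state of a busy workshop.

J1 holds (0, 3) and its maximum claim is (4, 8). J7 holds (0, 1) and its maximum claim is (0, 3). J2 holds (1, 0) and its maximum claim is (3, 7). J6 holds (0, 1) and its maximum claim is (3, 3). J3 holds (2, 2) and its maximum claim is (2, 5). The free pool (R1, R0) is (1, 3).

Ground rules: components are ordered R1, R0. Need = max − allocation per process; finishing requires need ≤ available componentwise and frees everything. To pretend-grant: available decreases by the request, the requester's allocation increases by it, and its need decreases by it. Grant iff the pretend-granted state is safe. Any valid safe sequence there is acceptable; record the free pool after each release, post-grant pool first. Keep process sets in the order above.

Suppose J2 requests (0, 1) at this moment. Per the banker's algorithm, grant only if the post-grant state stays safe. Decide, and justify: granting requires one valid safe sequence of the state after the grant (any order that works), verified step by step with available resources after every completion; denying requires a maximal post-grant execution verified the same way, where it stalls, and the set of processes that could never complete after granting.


GRANT: granting preserves safety; a valid post-grant sequence is J7, J3, J6, J2, J1.
Key observation: with (1, 2) left after the transfer, J7 can run at once — the state stays safe.
Verifying the post-grant state step by step:
  pool = (1, 2)
  J7 needs (0, 2) <= (1, 2) -> finishes; pool += (0, 1) = (1, 3)
  J3 needs (0, 3) <= (1, 3) -> finishes; pool += (2, 2) = (3, 5)
  J6 needs (3, 2) <= (3, 5) -> finishes; pool += (0, 1) = (3, 6)
  J2 needs (2, 6) <= (3, 6) -> finishes; pool += (1, 1) = (4, 7)
  J1 needs (4, 5) <= (4, 7) -> finishes; pool += (0, 3) = (4, 10)


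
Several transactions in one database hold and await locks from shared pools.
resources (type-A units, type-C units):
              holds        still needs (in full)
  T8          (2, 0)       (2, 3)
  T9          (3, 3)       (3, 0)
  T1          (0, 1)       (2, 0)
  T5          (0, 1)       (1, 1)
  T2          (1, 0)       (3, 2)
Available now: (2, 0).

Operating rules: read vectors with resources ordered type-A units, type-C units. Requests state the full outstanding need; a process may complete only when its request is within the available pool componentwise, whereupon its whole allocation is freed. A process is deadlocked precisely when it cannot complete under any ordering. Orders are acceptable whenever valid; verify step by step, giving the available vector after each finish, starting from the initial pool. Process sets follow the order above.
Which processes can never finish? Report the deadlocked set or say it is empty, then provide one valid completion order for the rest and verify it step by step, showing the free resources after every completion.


Deadlocked: T8, T9 and T2.
Key observation: after T1, T5 the pool peaks at (2, 2), and each blocked process is short somewhere: T8 on type-C units; T9 on type-A units; T2 on type-A units.
One completion order for the rest: T1, T5. Walking it through:
  pool = (2, 0)
  run T1 (needs (2, 0), free (2, 0)); after release of (0, 1) the pool is (2, 1)
  run T5 (needs (1, 1), free (2, 1)); after release of (0, 1) the pool is (2, 2)
None of the blocked processes ever fits:
  T8 cannot run: need (2, 3) vs free (2, 2) (insufficient type-C units)
  T9 cannot run: need (3, 0) vs free (2, 2) (insufficient type-A units)
  T2 cannot run: need (3, 2) vs free (2, 2) (insufficient type-A units)


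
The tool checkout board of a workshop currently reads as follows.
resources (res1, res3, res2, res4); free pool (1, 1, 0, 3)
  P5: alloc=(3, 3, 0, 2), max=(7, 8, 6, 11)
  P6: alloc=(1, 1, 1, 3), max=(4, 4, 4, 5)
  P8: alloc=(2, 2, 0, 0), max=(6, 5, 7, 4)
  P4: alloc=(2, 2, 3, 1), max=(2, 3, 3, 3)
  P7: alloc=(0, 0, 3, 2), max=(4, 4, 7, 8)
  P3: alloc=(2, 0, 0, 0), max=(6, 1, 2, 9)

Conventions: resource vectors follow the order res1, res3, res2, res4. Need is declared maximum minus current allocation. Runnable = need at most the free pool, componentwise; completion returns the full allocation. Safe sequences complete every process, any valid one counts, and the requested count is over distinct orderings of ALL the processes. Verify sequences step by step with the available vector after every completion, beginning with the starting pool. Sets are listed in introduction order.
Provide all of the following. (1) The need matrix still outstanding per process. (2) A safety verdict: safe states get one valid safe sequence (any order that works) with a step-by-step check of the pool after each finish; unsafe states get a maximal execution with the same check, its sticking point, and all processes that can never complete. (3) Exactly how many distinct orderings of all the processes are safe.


(1) Remaining need (order res1, res3, res2, res4):
  P5: (4, 5, 6, 9)
  P6: (3, 3, 3, 2)
  P8: (4, 3, 7, 4)
  P4: (0, 1, 0, 2)
  P7: (4, 4, 4, 6)
  P3: (4, 1, 2, 9)
(2) SAFE, for example via the order P4, P6, P7, P8, P3, P5.
Key observation: the order's first zero-slack moment is P4 ((0, 1, 0, 2) needed, (1, 1, 0, 3) free — a requested resource with nothing to spare).
Walking it through:
  pool = (1, 1, 0, 3)
  run P4 (needs (0, 1, 0, 2), free (1, 1, 0, 3)); after release of (2, 2, 3, 1) the pool is (3, 3, 3, 4)
  run P6 (needs (3, 3, 3, 2), free (3, 3, 3, 4)); after release of (1, 1, 1, 3) the pool is (4, 4, 4, 7)
  run P7 (needs (4, 4, 4, 6), free (4, 4, 4, 7)); after release of (0, 0, 3, 2) the pool is (4, 4, 7, 9)
  run P8 (needs (4, 3, 7, 4), free (4, 4, 7, 9)); after release of (2, 2, 0, 0) the pool is (6, 6, 7, 9)
  run P3 (needs (4, 1, 2, 9), free (6, 6, 7, 9)); after release of (2, 0, 0, 0) the pool is (8, 6, 7, 9)
  run P5 (needs (4, 5, 6, 9), free (8, 6, 7, 9)); after release of (3, 3, 0, 2) the pool is (11, 9, 7, 11)
(3) Precisely 3 of the possible complete orderings are safe sequences.


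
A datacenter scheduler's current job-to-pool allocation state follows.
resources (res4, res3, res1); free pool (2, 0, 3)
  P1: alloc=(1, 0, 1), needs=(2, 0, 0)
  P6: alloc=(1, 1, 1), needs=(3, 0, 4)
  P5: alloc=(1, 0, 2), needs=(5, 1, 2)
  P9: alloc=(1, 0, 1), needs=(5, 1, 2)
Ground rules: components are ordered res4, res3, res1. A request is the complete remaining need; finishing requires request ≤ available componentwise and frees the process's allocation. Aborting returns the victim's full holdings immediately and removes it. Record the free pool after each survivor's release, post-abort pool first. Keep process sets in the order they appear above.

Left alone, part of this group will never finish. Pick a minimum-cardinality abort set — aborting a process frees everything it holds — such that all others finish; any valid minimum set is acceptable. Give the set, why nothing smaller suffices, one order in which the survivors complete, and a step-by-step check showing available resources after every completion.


The answer: abort P9.
Key observation: the deadlocked P5 becomes finishable only because P9 released (1, 0, 1); it completes at step 3 below.
Minimality: the empty abort set fails — the state is deadlocked as it stands.
One survivor order: P1, P6, P5. Walking it through (post-abort pool first):
  pool = (3, 0, 4)
  run P1 (needs (2, 0, 0), free (3, 0, 4)); after release of (1, 0, 1) the pool is (4, 0, 5)
  run P6 (needs (3, 0, 4), free (4, 0, 5)); after release of (1, 1, 1) the pool is (5, 1, 6)
  run P5 (needs (5, 1, 2), free (5, 1, 6)); after release of (1, 0, 2) the pool is (6, 1, 8)


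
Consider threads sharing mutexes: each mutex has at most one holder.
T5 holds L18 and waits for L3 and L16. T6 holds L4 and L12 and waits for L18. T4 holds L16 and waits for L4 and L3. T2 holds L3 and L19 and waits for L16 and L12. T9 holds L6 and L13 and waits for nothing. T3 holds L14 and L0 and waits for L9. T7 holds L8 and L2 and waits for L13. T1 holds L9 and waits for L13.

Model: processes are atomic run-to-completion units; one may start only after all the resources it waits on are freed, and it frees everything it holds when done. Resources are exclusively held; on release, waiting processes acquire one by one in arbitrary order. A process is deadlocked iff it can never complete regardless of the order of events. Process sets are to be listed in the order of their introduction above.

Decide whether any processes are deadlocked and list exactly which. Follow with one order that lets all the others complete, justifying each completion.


The deadlocked set is T5, T6, T4 and T2.
Key observation: the waits loop around T5 -> T4 -> T6 -> T5 with no way out; T2 is caught in further circular waits.
The rest can finish in the order T9, T1, T7, T3.
Verifying each step:
  run T9 (it waits on nothing); releases L6 and L13
  T1: everything it awaited (L13) is free; runs, freeing L9
  T7: everything it awaited (L13) is free; runs, freeing L8 and L2
  T3: everything it awaited (L9) is free; runs, freeing L14 and L0


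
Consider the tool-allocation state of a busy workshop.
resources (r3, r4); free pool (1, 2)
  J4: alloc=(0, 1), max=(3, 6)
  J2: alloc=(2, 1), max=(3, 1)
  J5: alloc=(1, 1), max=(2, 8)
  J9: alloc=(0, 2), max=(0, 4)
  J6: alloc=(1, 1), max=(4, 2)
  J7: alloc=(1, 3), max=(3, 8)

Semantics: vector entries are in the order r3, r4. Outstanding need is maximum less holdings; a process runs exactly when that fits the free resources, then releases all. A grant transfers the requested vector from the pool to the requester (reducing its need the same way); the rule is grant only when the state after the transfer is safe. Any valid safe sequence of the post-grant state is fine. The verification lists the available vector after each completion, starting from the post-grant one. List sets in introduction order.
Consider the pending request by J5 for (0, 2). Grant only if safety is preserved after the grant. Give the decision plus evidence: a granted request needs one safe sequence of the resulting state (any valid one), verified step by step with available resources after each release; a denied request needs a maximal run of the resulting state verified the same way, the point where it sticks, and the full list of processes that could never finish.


DENY: after the grant no complete ordering would exist.
Key observation: the wall is r4: completing J2, J6, J9 brings the pool only to (4, 4), and all the rest need more.
After a pretend grant, a maximal execution: J2, J6, J9 — then nothing else fits. Walking it through:
  pool = (1, 0)
  J2 needs (1, 0) <= (1, 0) -> finishes; pool += (2, 1) = (3, 1)
  J6 needs (3, 1) <= (3, 1) -> finishes; pool += (1, 1) = (4, 2)
  J9 needs (0, 2) <= (4, 2) -> finishes; pool += (0, 2) = (4, 4)
  blocked: J4 wants (3, 5), pool (4, 4) — not enough r4
  blocked: J5 wants (1, 5), pool (4, 4) — not enough r4
  blocked: J7 wants (2, 5), pool (4, 4) — not enough r4
Processes that could never finish after the grant: J4, J5 and J7.


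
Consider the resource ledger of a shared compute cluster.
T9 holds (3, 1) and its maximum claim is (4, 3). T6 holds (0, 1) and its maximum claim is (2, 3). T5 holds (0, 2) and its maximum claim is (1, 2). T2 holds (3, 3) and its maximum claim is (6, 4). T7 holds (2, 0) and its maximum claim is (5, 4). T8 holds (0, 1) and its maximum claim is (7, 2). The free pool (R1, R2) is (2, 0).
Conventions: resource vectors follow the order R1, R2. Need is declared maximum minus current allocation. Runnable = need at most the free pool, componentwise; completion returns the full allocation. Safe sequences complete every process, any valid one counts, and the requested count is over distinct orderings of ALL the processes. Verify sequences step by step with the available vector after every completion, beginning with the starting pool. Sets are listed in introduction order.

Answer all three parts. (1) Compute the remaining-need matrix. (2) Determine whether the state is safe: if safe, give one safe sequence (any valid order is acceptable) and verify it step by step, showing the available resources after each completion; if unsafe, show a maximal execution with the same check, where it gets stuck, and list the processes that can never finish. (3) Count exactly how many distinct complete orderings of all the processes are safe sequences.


(1) Need matrix, components ordered R1, R2:
  T9: (1, 2)
  T6: (2, 2)
  T5: (1, 0)
  T2: (3, 1)
  T7: (3, 4)
  T8: (7, 1)
(2) SAFE, for example via the order T5, T9, T2, T7, T8, T6.
Key observation: T9 marks the first exact bind of the order: its need (1, 2) fits the free (2, 2) with zero slack on a requested resource.
Check, step by step:
  pool = (2, 0)
  T5 needs (1, 0) <= (2, 0) -> finishes; pool += (0, 2) = (2, 2)
  T9 needs (1, 2) <= (2, 2) -> finishes; pool += (3, 1) = (5, 3)
  T2 needs (3, 1) <= (5, 3) -> finishes; pool += (3, 3) = (8, 6)
  T7 needs (3, 4) <= (8, 6) -> finishes; pool += (2, 0) = (10, 6)
  T8 needs (7, 1) <= (10, 6) -> finishes; pool += (0, 1) = (10, 7)
  T6 needs (2, 2) <= (10, 7) -> finishes; pool += (0, 1) = (10, 8)
(3) The exact count: 14 of the possible complete orderings are safe sequences.


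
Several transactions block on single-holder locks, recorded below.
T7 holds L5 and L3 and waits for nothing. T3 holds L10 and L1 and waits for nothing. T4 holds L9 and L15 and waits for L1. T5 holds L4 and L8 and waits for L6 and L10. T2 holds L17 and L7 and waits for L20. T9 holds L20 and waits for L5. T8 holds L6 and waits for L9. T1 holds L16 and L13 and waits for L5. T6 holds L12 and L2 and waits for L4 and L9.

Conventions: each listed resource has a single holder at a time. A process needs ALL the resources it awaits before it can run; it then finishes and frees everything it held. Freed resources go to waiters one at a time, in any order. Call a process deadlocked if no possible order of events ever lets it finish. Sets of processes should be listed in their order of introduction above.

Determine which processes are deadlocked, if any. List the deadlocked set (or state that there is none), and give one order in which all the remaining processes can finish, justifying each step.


Nothing here is deadlocked.
Key observation: no waiting chain loops back on itself — every chain ends at a process that waits on nothing, so everyone eventually runs.
The rest can finish in the order T3, T4, T7, T8, T5, T9, T2, T6, T1.
Verifying each step:
  T3 waits on nothing -> runs at once and releases L10 and L1
  T4 waits on L1 — all released -> runs and releases L9 and L15
  T7 waits on nothing -> runs at once and releases L5 and L3
  T8 waits on L9 — all released -> runs and releases L6
  T5 waits on L6 and L10 — all released -> runs and releases L4 and L8
  T9 waits on L5 — all released -> runs and releases L20
  T2 waits on L20 — all released -> runs and releases L17 and L7
  T6 waits on L4 and L9 — all released -> runs and releases L12 and L2
  T1 waits on L5 — all released -> runs and releases L16 and L13


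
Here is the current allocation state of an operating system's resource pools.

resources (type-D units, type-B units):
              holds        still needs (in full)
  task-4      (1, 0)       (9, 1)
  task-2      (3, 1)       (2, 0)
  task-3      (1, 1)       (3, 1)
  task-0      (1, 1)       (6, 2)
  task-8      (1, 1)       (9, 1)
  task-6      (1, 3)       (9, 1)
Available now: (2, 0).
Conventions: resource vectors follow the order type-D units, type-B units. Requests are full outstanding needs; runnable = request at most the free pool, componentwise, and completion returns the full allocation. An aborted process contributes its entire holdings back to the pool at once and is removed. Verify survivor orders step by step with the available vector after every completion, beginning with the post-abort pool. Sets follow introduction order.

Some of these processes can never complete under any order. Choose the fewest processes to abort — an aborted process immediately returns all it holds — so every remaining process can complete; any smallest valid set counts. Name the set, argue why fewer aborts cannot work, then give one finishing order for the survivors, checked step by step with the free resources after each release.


Abort task-4 and task-8.
Key observation: the returned (2, 1) from task-4 and task-8 is what brings task-6 — unrunnable before, under any order — into play at step 4.
No one abort is enough; case by case: task-4 alone leaves task-8 blocked (short on type-D units); task-2 alone leaves task-4 blocked (short on type-D units); task-3 alone leaves task-4 blocked (short on type-D units); task-0 alone leaves task-4 blocked (short on type-D units); task-8 alone leaves task-4 blocked (short on type-D units); task-6 alone leaves task-4 blocked (short on type-D units).
Survivors finish in the order: task-2, task-0, task-3, task-6. Walking it through (pool after the aborts first):
  pool = (4, 1)
  run task-2 (needs (2, 0), free (4, 1)); after release of (3, 1) the pool is (7, 2)
  run task-0 (needs (6, 2), free (7, 2)); after release of (1, 1) the pool is (8, 3)
  run task-3 (needs (3, 1), free (8, 3)); after release of (1, 1) the pool is (9, 4)
  run task-6 (needs (9, 1), free (9, 4)); after release of (1, 3) the pool is (10, 7)


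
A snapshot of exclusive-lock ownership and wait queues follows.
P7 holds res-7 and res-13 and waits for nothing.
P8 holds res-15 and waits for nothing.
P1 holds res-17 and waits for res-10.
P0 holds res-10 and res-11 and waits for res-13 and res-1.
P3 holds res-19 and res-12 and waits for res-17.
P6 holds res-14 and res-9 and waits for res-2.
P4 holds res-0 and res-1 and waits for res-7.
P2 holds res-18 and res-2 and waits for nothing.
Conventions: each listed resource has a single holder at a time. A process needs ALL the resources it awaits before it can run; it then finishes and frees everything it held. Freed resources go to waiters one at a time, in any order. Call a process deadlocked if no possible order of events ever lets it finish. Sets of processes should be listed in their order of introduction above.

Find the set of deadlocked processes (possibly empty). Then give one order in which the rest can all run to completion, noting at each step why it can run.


The deadlocked set is empty.
Key observation: all waits point, directly or indirectly, at processes that can finish, so nothing is permanently blocked.
The rest can finish in the order P7, P4, P2, P8, P6, P0, P1, P3.
Step-by-step check:
  P7 waits on nothing -> runs at once and releases res-7 and res-13
  run P4 (all its waits — res-7 — are resolved); releases res-0 and res-1
  P2 waits on nothing -> runs at once and releases res-18 and res-2
  P8 waits on nothing -> runs at once and releases res-15
  run P6 (all its waits — res-2 — are resolved); releases res-14 and res-9
  run P0 (all its waits — res-13 and res-1 — are resolved); releases res-10 and res-11
  run P1 (all its waits — res-10 — are resolved); releases res-17
  run P3 (all its waits — res-17 — are resolved); releases res-19 and res-12


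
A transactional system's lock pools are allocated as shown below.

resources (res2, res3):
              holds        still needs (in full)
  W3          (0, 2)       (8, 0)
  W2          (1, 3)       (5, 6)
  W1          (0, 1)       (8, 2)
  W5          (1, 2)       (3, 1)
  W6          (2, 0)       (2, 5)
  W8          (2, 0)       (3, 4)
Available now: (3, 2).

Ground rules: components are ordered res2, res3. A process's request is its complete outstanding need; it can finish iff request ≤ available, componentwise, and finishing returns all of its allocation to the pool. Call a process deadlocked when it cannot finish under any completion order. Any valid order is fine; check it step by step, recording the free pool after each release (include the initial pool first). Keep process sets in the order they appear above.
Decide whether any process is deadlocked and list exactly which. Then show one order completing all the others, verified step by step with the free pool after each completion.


The deadlocked set is W3, W2, W1 and W6.
Key observation: after W5, W8 the pool peaks at (6, 4), and each blocked process is short somewhere: W3 on res2; W2 on res3; W1 on res2; W6 on res3.
The rest can finish in the order W5, W8. Check, step by step:
  pool = (3, 2)
  W5: need (3, 1) fits (3, 2); releases (1, 2), pool now (4, 4)
  W8: need (3, 4) fits (4, 4); releases (2, 0), pool now (6, 4)
The blocked processes can never fit:
  blocked: W3 wants (8, 0), pool (6, 4) — not enough res2
  blocked: W2 wants (5, 6), pool (6, 4) — not enough res3
  blocked: W1 wants (8, 2), pool (6, 4) — not enough res2
  blocked: W6 wants (2, 5), pool (6, 4) — not enough res3


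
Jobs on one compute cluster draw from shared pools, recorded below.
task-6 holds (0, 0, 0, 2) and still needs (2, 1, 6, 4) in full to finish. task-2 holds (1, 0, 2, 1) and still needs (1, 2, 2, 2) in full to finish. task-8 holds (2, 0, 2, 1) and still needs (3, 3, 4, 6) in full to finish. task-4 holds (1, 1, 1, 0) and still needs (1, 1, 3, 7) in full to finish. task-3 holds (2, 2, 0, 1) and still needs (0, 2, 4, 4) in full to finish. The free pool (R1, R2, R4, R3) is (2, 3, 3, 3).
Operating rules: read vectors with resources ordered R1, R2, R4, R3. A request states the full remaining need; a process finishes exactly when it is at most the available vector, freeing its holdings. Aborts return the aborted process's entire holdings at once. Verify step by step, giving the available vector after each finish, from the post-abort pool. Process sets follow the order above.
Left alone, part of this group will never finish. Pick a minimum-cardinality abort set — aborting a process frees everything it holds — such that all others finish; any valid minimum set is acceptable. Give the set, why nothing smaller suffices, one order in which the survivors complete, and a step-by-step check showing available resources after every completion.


Abort task-4.
Key observation: task-6 was stuck for good until task-4 gave back (1, 1, 1, 0); in the order shown it finishes at step 3.
Why nothing smaller works: aborting no one leaves the state deadlocked as given.
Survivors finish in the order: task-2, task-3, task-6, task-8. Verifying each step (pool after the aborts first):
  pool = (3, 4, 4, 3)
  run task-2 (needs (1, 2, 2, 2), free (3, 4, 4, 3)); after release of (1, 0, 2, 1) the pool is (4, 4, 6, 4)
  run task-3 (needs (0, 2, 4, 4), free (4, 4, 6, 4)); after release of (2, 2, 0, 1) the pool is (6, 6, 6, 5)
  run task-6 (needs (2, 1, 6, 4), free (6, 6, 6, 5)); after release of (0, 0, 0, 2) the pool is (6, 6, 6, 7)
  run task-8 (needs (3, 3, 4, 6), free (6, 6, 6, 7)); after release of (2, 0, 2, 1) the pool is (8, 6, 8, 8)


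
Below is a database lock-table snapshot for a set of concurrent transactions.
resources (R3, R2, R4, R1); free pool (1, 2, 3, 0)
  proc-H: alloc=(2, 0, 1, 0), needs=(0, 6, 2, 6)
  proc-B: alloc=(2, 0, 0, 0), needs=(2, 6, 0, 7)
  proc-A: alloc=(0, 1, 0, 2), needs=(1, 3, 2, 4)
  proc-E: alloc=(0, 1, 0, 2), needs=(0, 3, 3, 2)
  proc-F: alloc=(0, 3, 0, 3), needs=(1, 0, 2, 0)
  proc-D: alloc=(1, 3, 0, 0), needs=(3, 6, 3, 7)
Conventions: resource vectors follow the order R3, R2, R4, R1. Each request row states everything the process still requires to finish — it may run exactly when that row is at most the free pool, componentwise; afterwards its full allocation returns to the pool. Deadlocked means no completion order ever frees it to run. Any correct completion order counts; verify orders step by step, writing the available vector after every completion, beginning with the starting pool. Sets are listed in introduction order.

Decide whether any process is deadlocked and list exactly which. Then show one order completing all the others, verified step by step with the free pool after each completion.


The deadlocked set is empty.
Key observation: beginning at proc-F, releases accumulate fast enough that every process eventually fits.
A valid finishing order for the others: proc-F, proc-E, proc-A, proc-H, proc-D, proc-B. Walking it through:
  pool = (1, 2, 3, 0)
  proc-F: need (1, 0, 2, 0) fits (1, 2, 3, 0); releases (0, 3, 0, 3), pool now (1, 5, 3, 3)
  proc-E: need (0, 3, 3, 2) fits (1, 5, 3, 3); releases (0, 1, 0, 2), pool now (1, 6, 3, 5)
  proc-A: need (1, 3, 2, 4) fits (1, 6, 3, 5); releases (0, 1, 0, 2), pool now (1, 7, 3, 7)
  proc-H: need (0, 6, 2, 6) fits (1, 7, 3, 7); releases (2, 0, 1, 0), pool now (3, 7, 4, 7)
  proc-D: need (3, 6, 3, 7) fits (3, 7, 4, 7); releases (1, 3, 0, 0), pool now (4, 10, 4, 7)
  proc-B: need (2, 6, 0, 7) fits (4, 10, 4, 7); releases (2, 0, 0, 0), pool now (6, 10, 4, 7)


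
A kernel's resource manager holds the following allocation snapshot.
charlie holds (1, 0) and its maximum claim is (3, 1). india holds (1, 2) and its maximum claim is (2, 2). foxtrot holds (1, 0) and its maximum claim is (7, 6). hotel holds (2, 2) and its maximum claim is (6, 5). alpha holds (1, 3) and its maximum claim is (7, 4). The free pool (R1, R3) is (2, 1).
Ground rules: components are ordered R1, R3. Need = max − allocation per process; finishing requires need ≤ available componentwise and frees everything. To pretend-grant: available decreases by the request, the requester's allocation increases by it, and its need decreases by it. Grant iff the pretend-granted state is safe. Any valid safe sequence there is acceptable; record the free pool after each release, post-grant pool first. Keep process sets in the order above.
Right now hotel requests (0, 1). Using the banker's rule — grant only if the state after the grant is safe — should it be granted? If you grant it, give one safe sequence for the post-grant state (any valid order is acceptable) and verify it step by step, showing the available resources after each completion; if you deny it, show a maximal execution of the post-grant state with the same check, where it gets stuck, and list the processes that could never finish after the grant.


GRANT — the state after the grant stays safe, e.g. via india, charlie, hotel, alpha, foxtrot.
Key observation: (2, 0) free after granting still covers india first, and each release covers the next.
Step-by-step check of the post-grant state:
  pool = (2, 0)
  run india (needs (1, 0), free (2, 0)); after release of (1, 2) the pool is (3, 2)
  run charlie (needs (2, 1), free (3, 2)); after release of (1, 0) the pool is (4, 2)
  run hotel (needs (4, 2), free (4, 2)); after release of (2, 3) the pool is (6, 5)
  run alpha (needs (6, 1), free (6, 5)); after release of (1, 3) the pool is (7, 8)
  run foxtrot (needs (6, 6), free (7, 8)); after release of (1, 0) the pool is (8, 8)


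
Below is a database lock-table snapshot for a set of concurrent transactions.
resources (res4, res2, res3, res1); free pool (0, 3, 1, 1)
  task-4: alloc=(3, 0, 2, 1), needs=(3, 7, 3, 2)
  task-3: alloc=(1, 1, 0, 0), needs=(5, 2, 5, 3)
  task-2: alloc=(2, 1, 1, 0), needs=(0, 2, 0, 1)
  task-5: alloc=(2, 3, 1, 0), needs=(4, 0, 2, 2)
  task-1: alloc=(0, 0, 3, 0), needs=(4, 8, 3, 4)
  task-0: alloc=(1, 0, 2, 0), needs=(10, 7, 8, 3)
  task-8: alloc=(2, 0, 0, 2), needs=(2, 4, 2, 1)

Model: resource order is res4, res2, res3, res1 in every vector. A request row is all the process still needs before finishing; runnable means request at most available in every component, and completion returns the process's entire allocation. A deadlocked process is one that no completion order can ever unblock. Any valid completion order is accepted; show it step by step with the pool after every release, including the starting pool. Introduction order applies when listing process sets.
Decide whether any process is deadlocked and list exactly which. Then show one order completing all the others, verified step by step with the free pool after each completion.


Nothing here is deadlocked.
Key observation: starting with task-2, each completion frees enough for the next — no one is permanently blocked.
A valid finishing order for the others: task-2, task-8, task-5, task-4, task-3, task-1, task-0. Check, step by step:
  pool = (0, 3, 1, 1)
  task-2 needs (0, 2, 0, 1) <= (0, 3, 1, 1) -> finishes; pool += (2, 1, 1, 0) = (2, 4, 2, 1)
  task-8 needs (2, 4, 2, 1) <= (2, 4, 2, 1) -> finishes; pool += (2, 0, 0, 2) = (4, 4, 2, 3)
  task-5 needs (4, 0, 2, 2) <= (4, 4, 2, 3) -> finishes; pool += (2, 3, 1, 0) = (6, 7, 3, 3)
  task-4 needs (3, 7, 3, 2) <= (6, 7, 3, 3) -> finishes; pool += (3, 0, 2, 1) = (9, 7, 5, 4)
  task-3 needs (5, 2, 5, 3) <= (9, 7, 5, 4) -> finishes; pool += (1, 1, 0, 0) = (10, 8, 5, 4)
  task-1 needs (4, 8, 3, 4) <= (10, 8, 5, 4) -> finishes; pool += (0, 0, 3, 0) = (10, 8, 8, 4)
  task-0 needs (10, 7, 8, 3) <= (10, 8, 8, 4) -> finishes; pool += (1, 0, 2, 0) = (11, 8, 10, 4)


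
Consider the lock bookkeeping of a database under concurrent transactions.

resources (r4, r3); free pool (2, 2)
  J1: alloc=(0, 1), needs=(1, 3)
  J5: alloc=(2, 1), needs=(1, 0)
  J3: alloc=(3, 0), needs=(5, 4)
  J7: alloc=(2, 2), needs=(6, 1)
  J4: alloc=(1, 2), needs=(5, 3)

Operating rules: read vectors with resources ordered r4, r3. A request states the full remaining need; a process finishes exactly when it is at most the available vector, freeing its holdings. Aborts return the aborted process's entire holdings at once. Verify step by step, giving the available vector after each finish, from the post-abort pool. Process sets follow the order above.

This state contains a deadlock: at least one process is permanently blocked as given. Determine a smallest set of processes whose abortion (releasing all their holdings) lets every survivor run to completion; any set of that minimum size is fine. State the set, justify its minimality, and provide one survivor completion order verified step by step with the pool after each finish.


Abort J3.
Key observation: the returned (3, 0) from J3 is what brings J4 — unrunnable before, under any order — into play at step 2.
Why nothing smaller works: aborting no one leaves the state deadlocked as given.
One survivor order: J5, J4, J7, J1. Step-by-step check (post-abort pool first):
  pool = (5, 2)
  run J5 (needs (1, 0), free (5, 2)); after release of (2, 1) the pool is (7, 3)
  run J4 (needs (5, 3), free (7, 3)); after release of (1, 2) the pool is (8, 5)
  run J7 (needs (6, 1), free (8, 5)); after release of (2, 2) the pool is (10, 7)
  run J1 (needs (1, 3), free (10, 7)); after release of (0, 1) the pool is (10, 8)


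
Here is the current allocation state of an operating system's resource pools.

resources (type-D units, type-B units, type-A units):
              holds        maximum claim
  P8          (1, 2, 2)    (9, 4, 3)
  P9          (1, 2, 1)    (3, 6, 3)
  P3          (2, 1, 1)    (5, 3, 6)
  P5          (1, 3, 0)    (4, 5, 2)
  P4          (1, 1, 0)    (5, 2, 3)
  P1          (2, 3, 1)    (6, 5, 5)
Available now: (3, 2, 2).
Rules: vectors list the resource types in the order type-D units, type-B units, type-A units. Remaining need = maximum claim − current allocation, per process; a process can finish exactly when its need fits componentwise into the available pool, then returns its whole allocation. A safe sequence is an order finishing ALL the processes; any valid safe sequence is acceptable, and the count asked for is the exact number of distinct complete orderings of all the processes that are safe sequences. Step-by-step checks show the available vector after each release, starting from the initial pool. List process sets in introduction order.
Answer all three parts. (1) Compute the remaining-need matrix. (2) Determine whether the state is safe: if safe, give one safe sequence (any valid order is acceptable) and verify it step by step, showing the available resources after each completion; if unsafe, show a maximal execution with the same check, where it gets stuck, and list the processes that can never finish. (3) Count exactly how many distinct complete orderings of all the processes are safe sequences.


(1) Outstanding need per process (order type-D units, type-B units, type-A units):
  P8: (8, 2, 1)
  P9: (2, 4, 2)
  P3: (3, 2, 5)
  P5: (3, 2, 2)
  P4: (4, 1, 3)
  P1: (4, 2, 4)
(2) UNSAFE — no complete ordering exists.
Key observation: after P5, P9, P4 the pool peaks at (6, 8, 3), and each blocked process is short somewhere: P8 on type-D units; P3 on type-A units; P1 on type-A units.
Going as far as possible: P5, P9, P4; after that, nothing fits. Step-by-step check:
  pool = (3, 2, 2)
  P5: need (3, 2, 2) fits (3, 2, 2); releases (1, 3, 0), pool now (4, 5, 2)
  P9: need (2, 4, 2) fits (4, 5, 2); releases (1, 2, 1), pool now (5, 7, 3)
  P4: need (4, 1, 3) fits (5, 7, 3); releases (1, 1, 0), pool now (6, 8, 3)
  blocked: P8 wants (8, 2, 1), pool (6, 8, 3) — not enough type-D units
  blocked: P3 wants (3, 2, 5), pool (6, 8, 3) — not enough type-A units
  blocked: P1 wants (4, 2, 4), pool (6, 8, 3) — not enough type-A units
Processes that can never finish: P8, P3 and P1.
(3) Exactly 0 of the possible complete orderings are safe sequences.


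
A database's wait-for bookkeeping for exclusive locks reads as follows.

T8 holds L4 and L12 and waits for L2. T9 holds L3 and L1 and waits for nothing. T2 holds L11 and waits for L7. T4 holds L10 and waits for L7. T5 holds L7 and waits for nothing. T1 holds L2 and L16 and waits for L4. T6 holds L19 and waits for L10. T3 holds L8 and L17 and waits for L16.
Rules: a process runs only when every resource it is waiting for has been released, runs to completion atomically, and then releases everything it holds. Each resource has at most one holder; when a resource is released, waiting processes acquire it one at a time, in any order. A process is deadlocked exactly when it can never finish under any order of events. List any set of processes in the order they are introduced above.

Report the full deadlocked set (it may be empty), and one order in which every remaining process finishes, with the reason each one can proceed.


Deadlocked: T8, T1 and T3.
Key observation: the knot is the closed ring of waits T8 -> T1 -> T8; T3 waits into the deadlock from upstream.
The rest can finish in the order T5, T2, T4, T9, T6.
Step-by-step check:
  run T5 (it waits on nothing); releases L7
  T2 waits on L7 — all released -> runs and releases L11
  T4 waits on L7 — all released -> runs and releases L10
  run T9 (it waits on nothing); releases L3 and L1
  T6 waits on L10 — all released -> runs and releases L19


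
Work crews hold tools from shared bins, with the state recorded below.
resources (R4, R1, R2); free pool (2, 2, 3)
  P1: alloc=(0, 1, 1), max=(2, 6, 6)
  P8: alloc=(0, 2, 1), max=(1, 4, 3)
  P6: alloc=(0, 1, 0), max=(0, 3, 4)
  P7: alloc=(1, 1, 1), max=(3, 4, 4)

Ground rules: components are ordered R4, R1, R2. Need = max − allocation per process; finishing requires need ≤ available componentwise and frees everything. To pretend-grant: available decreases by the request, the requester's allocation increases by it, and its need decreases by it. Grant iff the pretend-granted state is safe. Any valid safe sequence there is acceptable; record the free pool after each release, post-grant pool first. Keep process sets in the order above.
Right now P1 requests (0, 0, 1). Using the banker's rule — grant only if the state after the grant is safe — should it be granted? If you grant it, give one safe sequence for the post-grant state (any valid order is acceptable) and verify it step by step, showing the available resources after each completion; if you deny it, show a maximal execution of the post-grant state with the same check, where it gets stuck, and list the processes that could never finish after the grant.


GRANT: granting preserves safety; a valid post-grant sequence is P8, P7, P6, P1.
Key observation: the grant leaves (2, 2, 2) free — enough for P8, whose release restarts the cascade.
Step-by-step check of the post-grant state:
  pool = (2, 2, 2)
  P8: need (1, 2, 2) fits (2, 2, 2); releases (0, 2, 1), pool now (2, 4, 3)
  P7: need (2, 3, 3) fits (2, 4, 3); releases (1, 1, 1), pool now (3, 5, 4)
  P6: need (0, 2, 4) fits (3, 5, 4); releases (0, 1, 0), pool now (3, 6, 4)
  P1: need (2, 5, 4) fits (3, 6, 4); releases (0, 1, 2), pool now (3, 7, 6)


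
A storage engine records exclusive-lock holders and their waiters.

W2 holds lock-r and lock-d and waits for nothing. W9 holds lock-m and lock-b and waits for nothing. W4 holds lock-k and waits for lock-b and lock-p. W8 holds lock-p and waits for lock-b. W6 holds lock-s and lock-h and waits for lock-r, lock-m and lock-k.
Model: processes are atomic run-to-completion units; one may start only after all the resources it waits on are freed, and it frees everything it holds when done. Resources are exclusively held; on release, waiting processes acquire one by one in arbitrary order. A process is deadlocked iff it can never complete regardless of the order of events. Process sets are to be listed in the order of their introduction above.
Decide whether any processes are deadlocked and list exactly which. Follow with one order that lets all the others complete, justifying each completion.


Nothing here is deadlocked.
Key observation: every chain of waits terminates; starting from the processes that wait on nothing, all the rest unlock in turn.
A valid finishing order for the others: W9, W8, W2, W4, W6.
Step-by-step check:
  W9 waits on nothing -> runs at once and releases lock-m and lock-b
  W8: everything it awaited (lock-b) is free; runs, freeing lock-p
  W2 waits on nothing -> runs at once and releases lock-r and lock-d
  W4: everything it awaited (lock-b and lock-p) is free; runs, freeing lock-k
  W6: everything it awaited (lock-r, lock-m and lock-k) is free; runs, freeing lock-s and lock-h


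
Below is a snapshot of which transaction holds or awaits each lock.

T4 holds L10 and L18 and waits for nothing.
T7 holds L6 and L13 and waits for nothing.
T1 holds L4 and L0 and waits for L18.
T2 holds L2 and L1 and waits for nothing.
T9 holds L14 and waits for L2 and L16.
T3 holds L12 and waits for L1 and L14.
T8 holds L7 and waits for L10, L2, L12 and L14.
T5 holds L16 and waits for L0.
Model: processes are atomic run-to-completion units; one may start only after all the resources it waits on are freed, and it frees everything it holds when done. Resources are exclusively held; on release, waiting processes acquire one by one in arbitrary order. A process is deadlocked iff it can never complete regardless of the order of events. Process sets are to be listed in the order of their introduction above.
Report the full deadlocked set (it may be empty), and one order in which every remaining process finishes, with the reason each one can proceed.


The deadlocked set is empty.
Key observation: although several processes wait, no cycle exists — each chain bottoms out at a free runner.
One completion order for the rest: T4, T1, T2, T7, T5, T9, T3, T8.
Verifying each step:
  run T4 (it waits on nothing); releases L10 and L18
  T1 waits on L18 — all released -> runs and releases L4 and L0
  run T2 (it waits on nothing); releases L2 and L1
  run T7 (it waits on nothing); releases L6 and L13
  T5 waits on L0 — all released -> runs and releases L16
  T9 waits on L2 and L16 — all released -> runs and releases L14
  T3 waits on L1 and L14 — all released -> runs and releases L12
  T8 waits on L10, L2, L12 and L14 — all released -> runs and releases L7
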